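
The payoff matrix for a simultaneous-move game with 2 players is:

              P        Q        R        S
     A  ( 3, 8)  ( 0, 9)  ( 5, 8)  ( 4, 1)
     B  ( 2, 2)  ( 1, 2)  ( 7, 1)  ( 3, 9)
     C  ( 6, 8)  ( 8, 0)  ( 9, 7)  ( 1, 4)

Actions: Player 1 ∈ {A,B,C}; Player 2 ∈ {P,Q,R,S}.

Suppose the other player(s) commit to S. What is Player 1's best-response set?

u_1(A vs S) = 4
u_1(B vs S) = 3
u_1(C vs S) = 1
max payoff 4 at {A}

BR_1 = {A}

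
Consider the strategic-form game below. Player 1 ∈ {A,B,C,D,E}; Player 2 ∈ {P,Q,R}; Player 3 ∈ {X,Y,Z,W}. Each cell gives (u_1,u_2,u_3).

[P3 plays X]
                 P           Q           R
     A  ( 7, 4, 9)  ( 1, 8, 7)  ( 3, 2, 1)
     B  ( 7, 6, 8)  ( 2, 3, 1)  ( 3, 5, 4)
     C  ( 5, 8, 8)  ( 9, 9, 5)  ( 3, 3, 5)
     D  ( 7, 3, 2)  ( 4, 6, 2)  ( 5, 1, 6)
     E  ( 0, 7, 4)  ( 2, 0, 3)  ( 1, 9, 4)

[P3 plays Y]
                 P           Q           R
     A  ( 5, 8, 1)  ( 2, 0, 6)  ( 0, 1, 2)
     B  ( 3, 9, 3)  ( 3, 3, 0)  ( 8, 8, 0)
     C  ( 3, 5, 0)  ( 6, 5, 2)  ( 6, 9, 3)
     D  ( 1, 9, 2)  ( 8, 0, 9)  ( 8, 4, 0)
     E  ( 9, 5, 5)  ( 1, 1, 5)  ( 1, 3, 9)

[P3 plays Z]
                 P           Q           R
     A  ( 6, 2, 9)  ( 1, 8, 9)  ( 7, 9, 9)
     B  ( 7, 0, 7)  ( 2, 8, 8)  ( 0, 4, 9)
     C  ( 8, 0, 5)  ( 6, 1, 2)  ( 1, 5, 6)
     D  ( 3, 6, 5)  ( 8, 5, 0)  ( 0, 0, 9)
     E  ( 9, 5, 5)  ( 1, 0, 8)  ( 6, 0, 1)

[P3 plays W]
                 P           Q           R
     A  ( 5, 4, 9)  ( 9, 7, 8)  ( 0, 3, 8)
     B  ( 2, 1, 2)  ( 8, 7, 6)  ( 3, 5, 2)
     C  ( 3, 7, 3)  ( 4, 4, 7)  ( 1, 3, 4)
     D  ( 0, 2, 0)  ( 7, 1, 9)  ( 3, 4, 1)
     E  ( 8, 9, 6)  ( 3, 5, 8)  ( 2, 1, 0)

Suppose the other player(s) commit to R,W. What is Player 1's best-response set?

u_1(A vs R,W) = 0
u_1(B vs R,W) = 3
u_1(C vs R,W) = 1
u_1(D vs R,W) = 3
u_1(E vs R,W) = 2
max payoff 3 at {B,D}

P1 best: {B,D}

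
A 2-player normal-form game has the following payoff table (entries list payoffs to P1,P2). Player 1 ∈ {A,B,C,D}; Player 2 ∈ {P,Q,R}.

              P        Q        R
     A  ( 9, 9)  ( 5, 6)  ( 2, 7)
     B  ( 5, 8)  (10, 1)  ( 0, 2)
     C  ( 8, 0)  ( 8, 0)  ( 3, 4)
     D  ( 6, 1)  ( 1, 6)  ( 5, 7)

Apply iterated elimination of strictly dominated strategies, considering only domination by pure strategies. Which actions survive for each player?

P2 drop Q (R beats it: A:7>6 B:2>1 C:4>0 D:7>6)
P1 drop B (A beats it: P:9>5 R:2>0)
P1→{A,C,D} P2→{P,R}

Survivors P1:{A,C,D} P2:{P,R}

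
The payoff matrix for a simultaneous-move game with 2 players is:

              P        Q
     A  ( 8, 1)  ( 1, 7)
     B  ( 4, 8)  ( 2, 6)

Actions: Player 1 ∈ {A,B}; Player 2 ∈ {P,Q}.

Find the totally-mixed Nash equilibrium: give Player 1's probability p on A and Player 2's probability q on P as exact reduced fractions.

(p,q) = (1/4, 1/5)

P1 indiff ⇒ q·8+(1-q)·1 = q·4+(1-q)·2 ⇒ q(4) = (1-q)(1) ⇒ q = 1/5
P2 indiff ⇒ p·1+(1-p)·8 = p·7+(1-p)·6 ⇒ p(-6) = (1-p)(-2) ⇒ p = 1/4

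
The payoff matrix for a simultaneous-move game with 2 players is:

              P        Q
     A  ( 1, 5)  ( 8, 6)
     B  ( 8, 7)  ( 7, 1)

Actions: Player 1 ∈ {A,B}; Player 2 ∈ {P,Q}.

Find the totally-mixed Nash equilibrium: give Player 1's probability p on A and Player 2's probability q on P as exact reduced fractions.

(p,q) = (6/7, 1/8)

P1 indiff ⇒ q·1+(1-q)·8 = q·8+(1-q)·7 ⇒ q(-7) = (1-q)(-1) ⇒ q = 1/8
P2 indiff ⇒ p·5+(1-p)·7 = p·6+(1-p)·1 ⇒ p(-1) = (1-p)(-6) ⇒ p = 6/7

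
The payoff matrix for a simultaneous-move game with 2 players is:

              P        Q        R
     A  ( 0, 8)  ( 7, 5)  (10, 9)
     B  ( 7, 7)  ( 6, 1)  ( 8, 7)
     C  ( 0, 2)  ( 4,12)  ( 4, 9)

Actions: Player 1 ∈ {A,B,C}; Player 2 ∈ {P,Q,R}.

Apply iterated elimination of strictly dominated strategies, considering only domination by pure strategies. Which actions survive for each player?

IESDS → P1:{A,B} P2:{P,R}

P1 drop C (B beats it: P:7>0 Q:6>4 R:8>4)
P2 drop Q (P beats it: A:8>5 B:7>1)
P1→{A,B} P2→{P,R}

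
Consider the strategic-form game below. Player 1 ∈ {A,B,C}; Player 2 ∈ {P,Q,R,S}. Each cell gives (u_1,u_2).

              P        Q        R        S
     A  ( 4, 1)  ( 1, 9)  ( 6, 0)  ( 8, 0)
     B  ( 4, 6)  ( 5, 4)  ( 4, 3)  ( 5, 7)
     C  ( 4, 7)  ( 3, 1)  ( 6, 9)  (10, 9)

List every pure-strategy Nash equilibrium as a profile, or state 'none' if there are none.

PSNE = {(C,R), (C,S)}

(A,P): not NE [P2→Q gives 9>1]
(A,Q): not NE [P1→B gives 5>1]
(A,R): not NE [P2→Q gives 9>0]
(A,S): not NE [P1→C gives 10>8; P2→Q gives 9>0]
(B,P): not NE [P2→S gives 7>6]
(B,Q): not NE [P2→S gives 7>4]
(B,R): not NE [P1→C gives 6>4; P2→S gives 7>3]
(B,S): not NE [P1→C gives 10>5]
(C,P): not NE [P2→S gives 9>7]
(C,Q): not NE [P1→B gives 5>3; P2→S gives 9>1]
(C,R): NE
(C,S): NE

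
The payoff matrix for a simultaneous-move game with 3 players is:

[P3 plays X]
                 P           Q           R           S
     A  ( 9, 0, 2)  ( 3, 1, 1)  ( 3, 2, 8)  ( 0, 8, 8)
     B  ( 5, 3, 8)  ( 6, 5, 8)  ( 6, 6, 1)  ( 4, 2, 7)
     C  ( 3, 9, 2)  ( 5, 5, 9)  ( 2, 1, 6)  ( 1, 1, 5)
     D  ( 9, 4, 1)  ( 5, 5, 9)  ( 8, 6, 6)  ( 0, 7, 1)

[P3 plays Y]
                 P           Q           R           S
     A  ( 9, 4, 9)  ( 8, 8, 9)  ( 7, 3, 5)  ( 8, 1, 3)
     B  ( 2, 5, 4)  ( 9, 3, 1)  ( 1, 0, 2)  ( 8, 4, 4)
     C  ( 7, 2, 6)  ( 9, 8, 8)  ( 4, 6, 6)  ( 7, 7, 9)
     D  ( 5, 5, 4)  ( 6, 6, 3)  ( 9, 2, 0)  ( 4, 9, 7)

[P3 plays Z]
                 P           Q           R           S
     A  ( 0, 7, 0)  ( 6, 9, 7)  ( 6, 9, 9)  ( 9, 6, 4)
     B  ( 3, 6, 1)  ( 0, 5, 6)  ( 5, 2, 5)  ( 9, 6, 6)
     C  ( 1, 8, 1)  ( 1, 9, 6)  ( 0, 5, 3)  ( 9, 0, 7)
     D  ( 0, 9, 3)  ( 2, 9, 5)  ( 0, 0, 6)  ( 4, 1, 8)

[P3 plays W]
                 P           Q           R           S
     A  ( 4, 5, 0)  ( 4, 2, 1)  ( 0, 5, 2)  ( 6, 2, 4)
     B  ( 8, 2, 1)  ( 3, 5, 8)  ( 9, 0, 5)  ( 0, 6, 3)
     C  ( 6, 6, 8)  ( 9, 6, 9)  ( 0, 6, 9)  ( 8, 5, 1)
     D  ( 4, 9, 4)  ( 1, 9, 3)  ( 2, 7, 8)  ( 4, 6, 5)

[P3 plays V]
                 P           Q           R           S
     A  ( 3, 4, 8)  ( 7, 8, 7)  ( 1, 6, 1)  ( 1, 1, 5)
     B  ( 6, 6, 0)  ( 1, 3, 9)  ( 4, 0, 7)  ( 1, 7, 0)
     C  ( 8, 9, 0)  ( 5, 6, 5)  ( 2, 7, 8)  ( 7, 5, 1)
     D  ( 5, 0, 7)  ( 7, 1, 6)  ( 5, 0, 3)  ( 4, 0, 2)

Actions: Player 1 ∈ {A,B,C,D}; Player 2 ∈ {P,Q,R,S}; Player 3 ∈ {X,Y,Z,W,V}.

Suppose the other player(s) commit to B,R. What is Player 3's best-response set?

u_3(X vs B,R) = 1
u_3(Y vs B,R) = 2
u_3(Z vs B,R) = 5
u_3(W vs B,R) = 5
u_3(V vs B,R) = 7
max payoff 7 at {V}

argmax u_3 = {V}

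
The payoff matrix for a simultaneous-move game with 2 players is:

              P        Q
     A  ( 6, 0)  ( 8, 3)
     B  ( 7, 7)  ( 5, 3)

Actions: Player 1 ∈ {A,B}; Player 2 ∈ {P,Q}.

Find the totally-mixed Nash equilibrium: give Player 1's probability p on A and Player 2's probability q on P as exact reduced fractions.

p=4/7, q=3/4

P1 indiff ⇒ q·6+(1-q)·8 = q·7+(1-q)·5 ⇒ q(-1) = (1-q)(-3) ⇒ q = 3/4
P2 indiff ⇒ p·0+(1-p)·7 = p·3+(1-p)·3 ⇒ p(-3) = (1-p)(-4) ⇒ p = 4/7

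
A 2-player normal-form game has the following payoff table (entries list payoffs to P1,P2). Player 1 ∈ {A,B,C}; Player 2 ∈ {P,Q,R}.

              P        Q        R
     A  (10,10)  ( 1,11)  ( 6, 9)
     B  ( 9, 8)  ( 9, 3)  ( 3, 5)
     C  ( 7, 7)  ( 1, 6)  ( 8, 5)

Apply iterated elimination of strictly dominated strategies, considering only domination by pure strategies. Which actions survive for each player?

P2 drop R (P beats it: A:10>9 B:8>5 C:7>5)
P1 drop C (B beats it: P:9>7 Q:9>1)
P1→{A,B} P2→{P,Q}

Survivors P1:{A,B} P2:{P,Q}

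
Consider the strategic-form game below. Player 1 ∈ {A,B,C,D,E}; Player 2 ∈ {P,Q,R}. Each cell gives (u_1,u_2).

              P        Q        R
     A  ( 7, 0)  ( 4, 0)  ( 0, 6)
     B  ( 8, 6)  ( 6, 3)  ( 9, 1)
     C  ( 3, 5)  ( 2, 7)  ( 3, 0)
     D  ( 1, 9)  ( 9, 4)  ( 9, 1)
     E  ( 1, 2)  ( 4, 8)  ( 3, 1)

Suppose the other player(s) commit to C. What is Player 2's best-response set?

u_2(P vs C) = 5
u_2(Q vs C) = 7
u_2(R vs C) = 0
max payoff 7 at {Q}

BR_2 = {Q}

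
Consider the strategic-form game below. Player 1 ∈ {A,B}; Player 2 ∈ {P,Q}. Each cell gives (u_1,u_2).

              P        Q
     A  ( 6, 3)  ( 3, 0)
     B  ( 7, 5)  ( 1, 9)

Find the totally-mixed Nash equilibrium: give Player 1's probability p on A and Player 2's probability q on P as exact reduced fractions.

P1 indiff ⇒ q·6+(1-q)·3 = q·7+(1-q)·1 ⇒ q(-1) = (1-q)(-2) ⇒ q = 2/3
P2 indiff ⇒ p·3+(1-p)·5 = p·0+(1-p)·9 ⇒ p(3) = (1-p)(4) ⇒ p = 4/7

p=4/7, q=2/3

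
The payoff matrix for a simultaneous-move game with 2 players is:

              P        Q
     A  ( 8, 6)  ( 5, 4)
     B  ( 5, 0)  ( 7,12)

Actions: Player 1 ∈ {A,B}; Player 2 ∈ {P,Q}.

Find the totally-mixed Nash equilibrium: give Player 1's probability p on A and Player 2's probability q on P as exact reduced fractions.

P1 indiff ⇒ q·8+(1-q)·5 = q·5+(1-q)·7 ⇒ q(3) = (1-q)(2) ⇒ q = 2/5
P2 indiff ⇒ p·6+(1-p)·0 = p·4+(1-p)·12 ⇒ p(2) = (1-p)(12) ⇒ p = 6/7

p=6/7, q=2/5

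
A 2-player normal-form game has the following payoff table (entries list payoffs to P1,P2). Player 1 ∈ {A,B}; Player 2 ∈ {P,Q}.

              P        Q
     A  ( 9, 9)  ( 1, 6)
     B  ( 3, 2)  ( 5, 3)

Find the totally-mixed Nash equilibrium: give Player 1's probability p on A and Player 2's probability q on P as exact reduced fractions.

P1 indiff ⇒ q·9+(1-q)·1 = q·3+(1-q)·5 ⇒ q(6) = (1-q)(4) ⇒ q = 2/5
P2 indiff ⇒ p·9+(1-p)·2 = p·6+(1-p)·3 ⇒ p(3) = (1-p)(1) ⇒ p = 1/4

(p,q) = (1/4, 2/5)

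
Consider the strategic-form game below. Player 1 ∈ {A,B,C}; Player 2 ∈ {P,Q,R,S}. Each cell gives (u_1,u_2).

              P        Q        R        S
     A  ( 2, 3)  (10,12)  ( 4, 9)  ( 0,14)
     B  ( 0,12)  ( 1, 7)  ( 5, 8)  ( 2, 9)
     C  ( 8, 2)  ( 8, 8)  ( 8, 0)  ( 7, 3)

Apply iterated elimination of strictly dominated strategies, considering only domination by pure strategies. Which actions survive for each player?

IESDS → P1:{A,C} P2:{Q,S}

P1 drop B (C beats it: P:8>0 Q:8>1 R:8>5 S:7>2)
P2 drop P (Q beats it: A:12>3 C:8>2)
P2 drop R (Q beats it: A:12>9 C:8>0)
P1→{A,C} P2→{Q,S}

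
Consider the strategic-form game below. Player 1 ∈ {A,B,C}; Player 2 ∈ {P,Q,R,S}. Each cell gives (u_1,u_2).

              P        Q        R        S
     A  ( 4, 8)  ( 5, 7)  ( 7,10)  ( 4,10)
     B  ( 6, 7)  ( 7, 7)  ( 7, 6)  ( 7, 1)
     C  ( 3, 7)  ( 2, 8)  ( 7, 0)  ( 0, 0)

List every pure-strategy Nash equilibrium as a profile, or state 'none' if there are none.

Nash profiles: (A,R), (B,P), (B,Q)

(A,P): not NE [P1→B gives 6>4; P2→S gives 10>8]
(A,Q): not NE [P1→B gives 7>5; P2→S gives 10>7]
(A,R): NE
(A,S): not NE [P1→B gives 7>4]
(B,P): NE
(B,Q): NE
(B,R): not NE [P2→Q gives 7>6]
(B,S): not NE [P2→Q gives 7>1]
(C,P): not NE [P1→B gives 6>3; P2→Q gives 8>7]
(C,Q): not NE [P1→B gives 7>2]
(C,R): not NE [P2→Q gives 8>0]
(C,S): not NE [P1→B gives 7>0; P2→Q gives 8>0]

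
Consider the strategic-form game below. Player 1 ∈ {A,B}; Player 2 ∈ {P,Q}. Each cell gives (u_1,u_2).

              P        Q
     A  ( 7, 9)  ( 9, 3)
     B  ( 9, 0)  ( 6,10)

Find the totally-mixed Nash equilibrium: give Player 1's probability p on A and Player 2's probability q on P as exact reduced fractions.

P1 indiff ⇒ q·7+(1-q)·9 = q·9+(1-q)·6 ⇒ q(-2) = (1-q)(-3) ⇒ q = 3/5
P2 indiff ⇒ p·9+(1-p)·0 = p·3+(1-p)·10 ⇒ p(6) = (1-p)(10) ⇒ p = 5/8

P1 mixes 5/8 on A; P2 mixes 3/5 on P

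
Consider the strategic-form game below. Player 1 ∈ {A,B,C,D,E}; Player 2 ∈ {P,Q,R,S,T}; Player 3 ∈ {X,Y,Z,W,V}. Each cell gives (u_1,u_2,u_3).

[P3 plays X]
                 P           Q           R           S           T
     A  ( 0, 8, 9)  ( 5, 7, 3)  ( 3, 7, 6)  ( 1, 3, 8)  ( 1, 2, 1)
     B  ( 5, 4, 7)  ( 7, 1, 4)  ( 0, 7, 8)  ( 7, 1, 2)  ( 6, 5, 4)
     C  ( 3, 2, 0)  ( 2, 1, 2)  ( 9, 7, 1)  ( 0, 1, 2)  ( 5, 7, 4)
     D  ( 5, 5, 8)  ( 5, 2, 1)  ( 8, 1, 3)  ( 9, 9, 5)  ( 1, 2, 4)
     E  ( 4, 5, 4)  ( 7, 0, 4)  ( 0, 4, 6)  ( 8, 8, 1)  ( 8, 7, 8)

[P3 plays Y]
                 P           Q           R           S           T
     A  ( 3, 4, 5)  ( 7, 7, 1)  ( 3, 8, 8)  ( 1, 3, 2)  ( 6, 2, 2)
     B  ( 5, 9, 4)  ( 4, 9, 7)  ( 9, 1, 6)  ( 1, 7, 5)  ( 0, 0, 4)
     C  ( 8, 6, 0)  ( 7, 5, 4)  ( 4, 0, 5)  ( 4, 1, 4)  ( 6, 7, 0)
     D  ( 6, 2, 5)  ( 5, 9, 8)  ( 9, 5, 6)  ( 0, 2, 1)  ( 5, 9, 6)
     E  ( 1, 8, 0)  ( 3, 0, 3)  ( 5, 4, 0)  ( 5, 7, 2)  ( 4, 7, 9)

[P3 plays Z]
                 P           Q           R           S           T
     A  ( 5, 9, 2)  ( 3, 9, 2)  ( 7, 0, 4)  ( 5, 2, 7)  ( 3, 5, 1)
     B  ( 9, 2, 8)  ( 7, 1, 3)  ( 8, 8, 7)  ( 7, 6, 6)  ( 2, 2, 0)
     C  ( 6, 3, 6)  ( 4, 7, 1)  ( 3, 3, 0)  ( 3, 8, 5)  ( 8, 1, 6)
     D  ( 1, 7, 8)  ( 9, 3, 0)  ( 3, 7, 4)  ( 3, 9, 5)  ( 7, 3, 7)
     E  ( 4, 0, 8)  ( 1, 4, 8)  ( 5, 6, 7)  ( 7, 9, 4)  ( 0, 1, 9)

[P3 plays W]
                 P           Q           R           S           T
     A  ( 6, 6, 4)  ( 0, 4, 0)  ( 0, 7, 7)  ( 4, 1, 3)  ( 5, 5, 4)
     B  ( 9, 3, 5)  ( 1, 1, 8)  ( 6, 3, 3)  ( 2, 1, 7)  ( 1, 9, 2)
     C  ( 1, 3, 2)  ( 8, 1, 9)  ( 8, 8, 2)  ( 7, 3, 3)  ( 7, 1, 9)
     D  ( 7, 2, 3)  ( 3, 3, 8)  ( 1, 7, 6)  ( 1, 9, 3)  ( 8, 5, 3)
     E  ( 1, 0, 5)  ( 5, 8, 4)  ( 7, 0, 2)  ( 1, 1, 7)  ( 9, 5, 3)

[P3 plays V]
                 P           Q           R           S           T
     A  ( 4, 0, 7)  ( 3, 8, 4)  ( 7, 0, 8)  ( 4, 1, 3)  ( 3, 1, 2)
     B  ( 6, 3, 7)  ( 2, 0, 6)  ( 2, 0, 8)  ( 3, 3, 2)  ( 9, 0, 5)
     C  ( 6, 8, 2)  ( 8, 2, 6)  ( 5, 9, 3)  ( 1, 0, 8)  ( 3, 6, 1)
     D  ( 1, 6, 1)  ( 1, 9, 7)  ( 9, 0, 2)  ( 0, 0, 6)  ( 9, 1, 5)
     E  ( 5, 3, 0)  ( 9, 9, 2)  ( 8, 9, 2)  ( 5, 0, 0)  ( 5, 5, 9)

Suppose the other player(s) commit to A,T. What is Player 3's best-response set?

P3 best: {W}

u_3(X vs A,T) = 1
u_3(Y vs A,T) = 2
u_3(Z vs A,T) = 1
u_3(W vs A,T) = 4
u_3(V vs A,T) = 2
max payoff 4 at {W}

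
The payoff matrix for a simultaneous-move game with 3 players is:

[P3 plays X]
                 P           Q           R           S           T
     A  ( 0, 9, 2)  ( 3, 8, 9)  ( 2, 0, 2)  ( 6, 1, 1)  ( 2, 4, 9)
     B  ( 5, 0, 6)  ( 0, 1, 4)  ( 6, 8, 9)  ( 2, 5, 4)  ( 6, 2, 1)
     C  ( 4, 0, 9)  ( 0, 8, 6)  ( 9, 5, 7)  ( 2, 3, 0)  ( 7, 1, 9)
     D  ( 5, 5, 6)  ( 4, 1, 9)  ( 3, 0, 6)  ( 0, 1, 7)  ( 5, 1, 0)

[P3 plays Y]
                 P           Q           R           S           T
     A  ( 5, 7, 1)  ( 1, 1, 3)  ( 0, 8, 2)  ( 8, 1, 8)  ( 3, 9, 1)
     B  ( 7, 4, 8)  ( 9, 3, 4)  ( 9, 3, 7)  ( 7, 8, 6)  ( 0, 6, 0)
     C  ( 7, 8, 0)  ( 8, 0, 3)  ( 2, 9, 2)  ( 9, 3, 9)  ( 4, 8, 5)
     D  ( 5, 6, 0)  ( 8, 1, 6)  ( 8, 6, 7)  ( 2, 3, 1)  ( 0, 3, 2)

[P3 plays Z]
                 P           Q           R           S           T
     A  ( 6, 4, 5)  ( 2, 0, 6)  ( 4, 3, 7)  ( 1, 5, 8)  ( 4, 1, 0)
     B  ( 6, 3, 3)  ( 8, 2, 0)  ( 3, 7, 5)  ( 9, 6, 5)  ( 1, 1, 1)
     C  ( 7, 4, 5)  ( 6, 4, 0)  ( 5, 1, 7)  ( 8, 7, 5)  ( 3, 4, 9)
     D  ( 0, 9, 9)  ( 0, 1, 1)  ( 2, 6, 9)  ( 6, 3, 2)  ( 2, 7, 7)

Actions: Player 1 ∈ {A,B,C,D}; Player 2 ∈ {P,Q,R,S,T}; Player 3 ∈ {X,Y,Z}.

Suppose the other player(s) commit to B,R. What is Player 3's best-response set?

BR_3 = {X}

u_3(X vs B,R) = 9
u_3(Y vs B,R) = 7
u_3(Z vs B,R) = 5
max payoff 9 at {X}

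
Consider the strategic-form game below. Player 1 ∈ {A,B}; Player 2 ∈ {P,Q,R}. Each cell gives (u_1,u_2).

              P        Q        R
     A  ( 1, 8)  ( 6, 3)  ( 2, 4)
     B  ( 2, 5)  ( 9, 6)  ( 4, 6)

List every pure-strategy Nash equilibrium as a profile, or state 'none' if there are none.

(A,P): not NE [P1→B gives 2>1]
(A,Q): not NE [P1→B gives 9>6; P2→P gives 8>3]
(A,R): not NE [P1→B gives 4>2; P2→P gives 8>4]
(B,P): not NE [P2→R gives 6>5]
(B,Q): NE
(B,R): NE

PSNE = {(B,Q), (B,R)}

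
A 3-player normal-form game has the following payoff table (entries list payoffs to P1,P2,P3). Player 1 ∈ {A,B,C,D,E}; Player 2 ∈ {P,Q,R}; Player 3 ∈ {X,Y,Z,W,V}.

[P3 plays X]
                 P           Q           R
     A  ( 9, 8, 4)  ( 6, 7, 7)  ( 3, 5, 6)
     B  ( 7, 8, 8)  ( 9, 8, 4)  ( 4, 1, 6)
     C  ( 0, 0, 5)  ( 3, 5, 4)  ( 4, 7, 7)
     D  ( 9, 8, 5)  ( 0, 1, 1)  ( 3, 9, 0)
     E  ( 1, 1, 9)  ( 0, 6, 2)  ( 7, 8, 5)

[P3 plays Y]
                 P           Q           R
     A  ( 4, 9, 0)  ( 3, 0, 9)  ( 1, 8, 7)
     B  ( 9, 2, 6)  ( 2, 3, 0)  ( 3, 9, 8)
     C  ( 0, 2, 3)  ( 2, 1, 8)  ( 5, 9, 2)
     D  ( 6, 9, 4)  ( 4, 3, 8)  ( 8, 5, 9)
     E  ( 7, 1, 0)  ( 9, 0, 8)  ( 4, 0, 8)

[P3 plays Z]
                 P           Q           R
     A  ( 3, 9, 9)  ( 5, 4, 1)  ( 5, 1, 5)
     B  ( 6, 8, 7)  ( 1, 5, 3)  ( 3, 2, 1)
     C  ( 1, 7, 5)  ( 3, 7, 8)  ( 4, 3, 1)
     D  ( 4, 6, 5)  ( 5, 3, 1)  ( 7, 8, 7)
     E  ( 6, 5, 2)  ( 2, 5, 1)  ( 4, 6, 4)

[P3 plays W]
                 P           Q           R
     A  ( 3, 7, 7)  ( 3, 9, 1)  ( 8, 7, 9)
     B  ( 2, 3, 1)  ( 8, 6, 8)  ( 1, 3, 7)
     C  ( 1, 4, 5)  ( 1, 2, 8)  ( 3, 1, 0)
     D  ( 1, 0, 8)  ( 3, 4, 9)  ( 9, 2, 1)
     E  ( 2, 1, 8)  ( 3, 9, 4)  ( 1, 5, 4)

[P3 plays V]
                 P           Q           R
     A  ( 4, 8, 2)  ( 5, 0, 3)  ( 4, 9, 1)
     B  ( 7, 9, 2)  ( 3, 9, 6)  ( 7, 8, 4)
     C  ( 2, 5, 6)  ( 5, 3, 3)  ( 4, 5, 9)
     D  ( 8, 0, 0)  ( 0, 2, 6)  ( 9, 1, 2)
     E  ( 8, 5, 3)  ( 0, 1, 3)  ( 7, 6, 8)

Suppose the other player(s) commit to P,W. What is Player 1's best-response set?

argmax u_1 = {A}

u_1(A vs P,W) = 3
u_1(B vs P,W) = 2
u_1(C vs P,W) = 1
u_1(D vs P,W) = 1
u_1(E vs P,W) = 2
max payoff 3 at {A}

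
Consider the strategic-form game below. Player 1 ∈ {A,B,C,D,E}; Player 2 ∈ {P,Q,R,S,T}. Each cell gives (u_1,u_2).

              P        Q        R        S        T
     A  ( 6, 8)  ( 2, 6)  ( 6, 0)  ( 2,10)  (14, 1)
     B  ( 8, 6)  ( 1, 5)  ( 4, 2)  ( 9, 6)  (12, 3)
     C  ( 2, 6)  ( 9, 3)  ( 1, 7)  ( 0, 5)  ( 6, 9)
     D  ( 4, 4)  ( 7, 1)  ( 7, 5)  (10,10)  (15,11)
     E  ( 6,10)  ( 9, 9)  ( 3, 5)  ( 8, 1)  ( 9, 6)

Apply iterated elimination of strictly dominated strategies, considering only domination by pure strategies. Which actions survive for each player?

Remaining: P1:{A,B,D} P2:{P,S,T}

P2 drop Q (P beats it: A:8>6 B:6>5 C:6>3 D:4>1 E:10>9)
P1 drop C (A beats it: P:6>2 R:6>1 S:2>0 T:14>6)
P1 drop E (B beats it: P:8>6 R:4>3 S:9>8 T:12>9)
P2 drop R (S beats it: A:10>0 B:6>2 D:10>5)
P1→{A,B,D} P2→{P,S,T}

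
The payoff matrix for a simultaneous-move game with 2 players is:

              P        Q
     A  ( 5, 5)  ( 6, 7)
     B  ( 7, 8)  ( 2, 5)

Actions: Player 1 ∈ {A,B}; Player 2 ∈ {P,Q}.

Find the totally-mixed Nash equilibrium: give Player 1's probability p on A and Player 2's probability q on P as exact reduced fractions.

P1 indiff ⇒ q·5+(1-q)·6 = q·7+(1-q)·2 ⇒ q(-2) = (1-q)(-4) ⇒ q = 2/3
P2 indiff ⇒ p·5+(1-p)·8 = p·7+(1-p)·5 ⇒ p(-2) = (1-p)(-3) ⇒ p = 3/5

(p,q) = (3/5, 2/3)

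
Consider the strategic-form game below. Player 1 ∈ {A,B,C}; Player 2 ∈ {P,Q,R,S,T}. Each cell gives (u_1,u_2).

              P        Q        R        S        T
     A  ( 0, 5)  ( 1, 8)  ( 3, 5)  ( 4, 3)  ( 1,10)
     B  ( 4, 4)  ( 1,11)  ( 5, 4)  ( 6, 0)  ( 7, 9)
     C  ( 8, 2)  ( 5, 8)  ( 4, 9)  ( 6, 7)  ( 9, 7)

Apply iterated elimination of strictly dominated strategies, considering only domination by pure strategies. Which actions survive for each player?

P1 drop A (C beats it: P:8>0 Q:5>1 R:4>3 S:6>4 T:9>1)
P2 drop P (Q beats it: B:11>4 C:8>2)
P2 drop S (Q beats it: B:11>0 C:8>7)
P2 drop T (Q beats it: B:11>9 C:8>7)
P1→{B,C} P2→{Q,R}

Survivors P1:{B,C} P2:{Q,R}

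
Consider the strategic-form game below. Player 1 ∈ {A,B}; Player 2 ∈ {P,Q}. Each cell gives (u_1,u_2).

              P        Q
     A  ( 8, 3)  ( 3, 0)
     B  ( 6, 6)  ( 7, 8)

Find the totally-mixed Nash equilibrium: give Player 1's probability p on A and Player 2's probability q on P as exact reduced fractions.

P1 mixes 2/5 on A; P2 mixes 2/3 on P

P1 indiff ⇒ q·8+(1-q)·3 = q·6+(1-q)·7 ⇒ q(2) = (1-q)(4) ⇒ q = 2/3
P2 indiff ⇒ p·3+(1-p)·6 = p·0+(1-p)·8 ⇒ p(3) = (1-p)(2) ⇒ p = 2/5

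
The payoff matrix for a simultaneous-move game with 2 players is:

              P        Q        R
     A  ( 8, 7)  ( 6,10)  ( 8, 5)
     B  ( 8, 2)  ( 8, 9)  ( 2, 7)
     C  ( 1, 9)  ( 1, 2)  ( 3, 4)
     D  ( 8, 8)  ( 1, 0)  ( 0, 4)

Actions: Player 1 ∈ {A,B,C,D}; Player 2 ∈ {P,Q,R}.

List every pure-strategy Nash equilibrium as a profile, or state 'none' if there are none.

(A,P): not NE [P2→Q gives 10>7]
(A,Q): not NE [P1→B gives 8>6]
(A,R): not NE [P2→Q gives 10>5]
(B,P): not NE [P2→Q gives 9>2]
(B,Q): NE
(B,R): not NE [P1→A gives 8>2; P2→Q gives 9>7]
(C,P): not NE [P1→D gives 8>1]
(C,Q): not NE [P1→B gives 8>1; P2→P gives 9>2]
(C,R): not NE [P1→A gives 8>3; P2→P gives 9>4]
(D,P): NE
(D,Q): not NE [P1→B gives 8>1; P2→P gives 8>0]
(D,R): not NE [P1→A gives 8>0; P2→P gives 8>4]

NE set: (B,Q), (D,P)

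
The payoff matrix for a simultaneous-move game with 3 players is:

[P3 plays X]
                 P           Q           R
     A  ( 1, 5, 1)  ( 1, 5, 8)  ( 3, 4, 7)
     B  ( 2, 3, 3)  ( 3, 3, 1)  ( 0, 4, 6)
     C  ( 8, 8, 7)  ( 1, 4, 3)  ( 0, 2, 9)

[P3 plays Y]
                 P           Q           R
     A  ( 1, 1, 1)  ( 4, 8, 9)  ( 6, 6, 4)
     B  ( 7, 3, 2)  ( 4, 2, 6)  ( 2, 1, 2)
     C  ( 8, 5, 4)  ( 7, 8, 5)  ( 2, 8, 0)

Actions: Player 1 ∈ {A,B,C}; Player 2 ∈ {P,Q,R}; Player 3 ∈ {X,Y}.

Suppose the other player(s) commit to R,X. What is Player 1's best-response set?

P1 best: {A}

u_1(A vs R,X) = 3
u_1(B vs R,X) = 0
u_1(C vs R,X) = 0
max payoff 3 at {A}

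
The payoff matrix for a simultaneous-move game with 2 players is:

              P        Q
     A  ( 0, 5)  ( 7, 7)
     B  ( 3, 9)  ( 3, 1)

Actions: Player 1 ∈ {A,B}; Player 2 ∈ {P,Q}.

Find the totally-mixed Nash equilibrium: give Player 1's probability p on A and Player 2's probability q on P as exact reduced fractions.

P1 indiff ⇒ q·0+(1-q)·7 = q·3+(1-q)·3 ⇒ q(-3) = (1-q)(-4) ⇒ q = 4/7
P2 indiff ⇒ p·5+(1-p)·9 = p·7+(1-p)·1 ⇒ p(-2) = (1-p)(-8) ⇒ p = 4/5

(p,q) = (4/5, 4/7)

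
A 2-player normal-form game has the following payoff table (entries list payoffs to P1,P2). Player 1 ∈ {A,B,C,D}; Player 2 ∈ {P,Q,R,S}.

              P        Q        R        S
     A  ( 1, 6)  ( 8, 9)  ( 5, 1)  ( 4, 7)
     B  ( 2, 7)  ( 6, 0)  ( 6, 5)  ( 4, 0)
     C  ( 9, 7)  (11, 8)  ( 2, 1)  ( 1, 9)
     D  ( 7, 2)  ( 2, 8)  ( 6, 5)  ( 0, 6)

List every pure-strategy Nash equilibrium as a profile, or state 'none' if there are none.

(A,P): not NE [P1→C gives 9>1; P2→Q gives 9>6]
(A,Q): not NE [P1→C gives 11>8]
(A,R): not NE [P1→D gives 6>5; P2→Q gives 9>1]
(A,S): not NE [P2→Q gives 9>7]
(B,P): not NE [P1→C gives 9>2]
(B,Q): not NE [P1→C gives 11>6; P2→P gives 7>0]
(B,R): not NE [P2→P gives 7>5]
(B,S): not NE [P2→P gives 7>0]
(C,P): not NE [P2→S gives 9>7]
(C,Q): not NE [P2→S gives 9>8]
(C,R): not NE [P1→D gives 6>2; P2→S gives 9>1]
(C,S): not NE [P1→B gives 4>1]
(D,P): not NE [P1→C gives 9>7; P2→Q gives 8>2]
(D,Q): not NE [P1→C gives 11>2]
(D,R): not NE [P2→Q gives 8>5]
(D,S): not NE [P1→B gives 4>0; P2→Q gives 8>6]

No pure NE.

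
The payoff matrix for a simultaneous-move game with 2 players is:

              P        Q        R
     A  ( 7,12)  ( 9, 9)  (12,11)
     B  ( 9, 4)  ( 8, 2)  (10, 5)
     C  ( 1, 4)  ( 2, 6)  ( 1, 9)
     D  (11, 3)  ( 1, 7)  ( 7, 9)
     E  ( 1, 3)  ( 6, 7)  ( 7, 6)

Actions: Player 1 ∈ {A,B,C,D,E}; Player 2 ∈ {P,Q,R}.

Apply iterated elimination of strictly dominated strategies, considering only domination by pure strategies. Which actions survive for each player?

Survivors P1:{A,B,D} P2:{P,R}

P1 drop C (A beats it: P:7>1 Q:9>2 R:12>1)
P1 drop E (A beats it: P:7>1 Q:9>6 R:12>7)
P2 drop Q (R beats it: A:11>9 B:5>2 D:9>7)
P1→{A,B,D} P2→{P,R}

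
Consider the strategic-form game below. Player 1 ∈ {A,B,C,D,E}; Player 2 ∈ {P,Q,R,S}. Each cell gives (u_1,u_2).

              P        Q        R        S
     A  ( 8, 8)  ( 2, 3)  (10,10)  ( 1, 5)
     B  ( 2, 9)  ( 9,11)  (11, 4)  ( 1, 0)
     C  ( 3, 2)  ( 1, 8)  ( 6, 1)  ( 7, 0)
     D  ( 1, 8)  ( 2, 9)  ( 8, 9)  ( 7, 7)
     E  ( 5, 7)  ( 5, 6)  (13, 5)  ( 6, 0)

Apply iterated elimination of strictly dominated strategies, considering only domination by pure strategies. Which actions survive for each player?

P2 drop S (P beats it: A:8>5 B:9>0 C:2>0 D:8>7 E:7>0)
P1 drop C (A beats it: P:8>3 Q:2>1 R:10>6)
P1 drop D (B beats it: P:2>1 Q:9>2 R:11>8)
P1→{A,B,E} P2→{P,Q,R}

IESDS → P1:{A,B,E} P2:{P,Q,R}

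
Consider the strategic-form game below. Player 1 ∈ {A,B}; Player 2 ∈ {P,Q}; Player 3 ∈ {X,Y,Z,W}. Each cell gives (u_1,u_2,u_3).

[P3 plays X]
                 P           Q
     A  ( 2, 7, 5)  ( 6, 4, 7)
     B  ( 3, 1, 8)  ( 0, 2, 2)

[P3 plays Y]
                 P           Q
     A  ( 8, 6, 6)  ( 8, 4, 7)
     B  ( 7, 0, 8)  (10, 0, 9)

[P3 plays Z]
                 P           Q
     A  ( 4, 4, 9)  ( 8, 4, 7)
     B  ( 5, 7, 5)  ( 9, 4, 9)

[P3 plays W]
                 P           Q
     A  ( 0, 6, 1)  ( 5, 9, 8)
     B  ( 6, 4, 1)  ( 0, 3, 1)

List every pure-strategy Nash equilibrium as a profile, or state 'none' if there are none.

PSNE = {(A,Q,W), (B,Q,Y)}

(A,P,X): not NE [P1→B gives 3>2; P3→Z gives 9>5]
(A,P,Y): not NE [P3→Z gives 9>6]
(A,P,Z): not NE [P1→B gives 5>4]
(A,P,W): not NE [P1→B gives 6>0; P2→Q gives 9>6; P3→Z gives 9>1]
(A,Q,X): not NE [P2→P gives 7>4; P3→W gives 8>7]
(A,Q,Y): not NE [P1→B gives 10>8; P2→P gives 6>4; P3→W gives 8>7]
(A,Q,Z): not NE [P1→B gives 9>8; P3→W gives 8>7]
(A,Q,W): NE
(B,P,X): not NE [P2→Q gives 2>1]
(B,P,Y): not NE [P1→A gives 8>7]
(B,P,Z): not NE [P3→Y gives 8>5]
(B,P,W): not NE [P3→Y gives 8>1]
(B,Q,X): not NE [P1→A gives 6>0; P3→Z gives 9>2]
(B,Q,Y): NE
(B,Q,Z): not NE [P2→P gives 7>4]
(B,Q,W): not NE [P1→A gives 5>0; P2→P gives 4>3; P3→Z gives 9>1]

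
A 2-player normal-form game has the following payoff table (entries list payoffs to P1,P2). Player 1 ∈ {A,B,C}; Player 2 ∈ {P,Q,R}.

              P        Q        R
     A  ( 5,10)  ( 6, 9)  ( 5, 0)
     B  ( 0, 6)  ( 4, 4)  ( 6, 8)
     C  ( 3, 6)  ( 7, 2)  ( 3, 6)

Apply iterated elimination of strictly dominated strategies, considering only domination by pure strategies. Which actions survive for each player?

P2 drop Q (P beats it: A:10>9 B:6>4 C:6>2)
P1 drop C (A beats it: P:5>3 R:5>3)
P1→{A,B} P2→{P,R}

IESDS → P1:{A,B} P2:{P,R}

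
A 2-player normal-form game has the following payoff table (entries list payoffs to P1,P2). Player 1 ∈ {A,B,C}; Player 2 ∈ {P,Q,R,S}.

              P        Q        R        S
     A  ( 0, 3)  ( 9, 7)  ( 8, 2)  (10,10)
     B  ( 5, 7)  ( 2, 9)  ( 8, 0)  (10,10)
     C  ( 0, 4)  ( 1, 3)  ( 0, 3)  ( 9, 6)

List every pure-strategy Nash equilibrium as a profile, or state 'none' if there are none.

(A,P): not NE [P1→B gives 5>0; P2→S gives 10>3]
(A,Q): not NE [P2→S gives 10>7]
(A,R): not NE [P2→S gives 10>2]
(A,S): NE
(B,P): not NE [P2→S gives 10>7]
(B,Q): not NE [P1→A gives 9>2; P2→S gives 10>9]
(B,R): not NE [P2→S gives 10>0]
(B,S): NE
(C,P): not NE [P1→B gives 5>0; P2→S gives 6>4]
(C,Q): not NE [P1→A gives 9>1; P2→S gives 6>3]
(C,R): not NE [P1→B gives 8>0; P2→S gives 6>3]
(C,S): not NE [P1→B gives 10>9]

NE set: (A,S), (B,S)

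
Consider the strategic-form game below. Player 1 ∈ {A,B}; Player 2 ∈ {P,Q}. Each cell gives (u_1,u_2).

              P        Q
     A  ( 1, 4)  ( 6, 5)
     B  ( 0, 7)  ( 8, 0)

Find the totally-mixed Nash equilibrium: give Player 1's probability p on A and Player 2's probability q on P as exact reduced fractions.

P1 indiff ⇒ q·1+(1-q)·6 = q·0+(1-q)·8 ⇒ q(1) = (1-q)(2) ⇒ q = 2/3
P2 indiff ⇒ p·4+(1-p)·7 = p·5+(1-p)·0 ⇒ p(-1) = (1-p)(-7) ⇒ p = 7/8

(p,q) = (7/8, 2/3)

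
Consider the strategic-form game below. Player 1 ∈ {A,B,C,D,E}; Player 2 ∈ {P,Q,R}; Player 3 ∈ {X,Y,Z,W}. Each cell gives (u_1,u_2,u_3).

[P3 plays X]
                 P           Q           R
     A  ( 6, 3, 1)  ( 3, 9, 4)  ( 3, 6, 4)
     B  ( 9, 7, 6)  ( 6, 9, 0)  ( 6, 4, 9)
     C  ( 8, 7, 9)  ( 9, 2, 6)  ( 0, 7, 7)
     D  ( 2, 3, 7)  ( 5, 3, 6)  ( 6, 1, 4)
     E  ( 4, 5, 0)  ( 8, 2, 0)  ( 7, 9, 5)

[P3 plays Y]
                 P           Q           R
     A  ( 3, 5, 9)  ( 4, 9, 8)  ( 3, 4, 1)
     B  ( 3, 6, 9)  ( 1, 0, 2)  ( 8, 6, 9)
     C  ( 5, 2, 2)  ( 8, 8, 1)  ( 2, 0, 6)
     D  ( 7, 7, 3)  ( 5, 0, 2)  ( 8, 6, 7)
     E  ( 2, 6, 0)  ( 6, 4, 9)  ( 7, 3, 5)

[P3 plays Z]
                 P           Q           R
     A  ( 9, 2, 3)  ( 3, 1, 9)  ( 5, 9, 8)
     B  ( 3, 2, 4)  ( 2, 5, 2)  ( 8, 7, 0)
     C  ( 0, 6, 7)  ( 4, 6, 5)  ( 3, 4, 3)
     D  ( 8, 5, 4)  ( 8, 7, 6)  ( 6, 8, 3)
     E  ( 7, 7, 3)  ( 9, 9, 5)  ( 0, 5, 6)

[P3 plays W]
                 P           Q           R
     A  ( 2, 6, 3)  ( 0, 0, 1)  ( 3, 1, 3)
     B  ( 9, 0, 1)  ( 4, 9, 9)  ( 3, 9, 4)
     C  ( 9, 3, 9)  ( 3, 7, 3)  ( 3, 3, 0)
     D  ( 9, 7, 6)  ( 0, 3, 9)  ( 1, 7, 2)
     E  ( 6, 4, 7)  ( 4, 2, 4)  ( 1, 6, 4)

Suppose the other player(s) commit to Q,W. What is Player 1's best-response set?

u_1(A vs Q,W) = 0
u_1(B vs Q,W) = 4
u_1(C vs Q,W) = 3
u_1(D vs Q,W) = 0
u_1(E vs Q,W) = 4
max payoff 4 at {B,E}

P1 best: {B,E}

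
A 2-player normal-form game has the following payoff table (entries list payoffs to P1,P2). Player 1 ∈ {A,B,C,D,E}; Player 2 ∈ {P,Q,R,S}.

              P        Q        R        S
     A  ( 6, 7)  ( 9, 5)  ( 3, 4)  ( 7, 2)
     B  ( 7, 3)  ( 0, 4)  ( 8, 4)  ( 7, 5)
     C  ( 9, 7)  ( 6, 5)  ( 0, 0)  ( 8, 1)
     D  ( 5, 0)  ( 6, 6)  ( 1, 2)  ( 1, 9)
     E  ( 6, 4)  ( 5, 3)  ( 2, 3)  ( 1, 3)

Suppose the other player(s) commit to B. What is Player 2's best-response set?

u_2(P vs B) = 3
u_2(Q vs B) = 4
u_2(R vs B) = 4
u_2(S vs B) = 5
max payoff 5 at {S}

P2 best: {S}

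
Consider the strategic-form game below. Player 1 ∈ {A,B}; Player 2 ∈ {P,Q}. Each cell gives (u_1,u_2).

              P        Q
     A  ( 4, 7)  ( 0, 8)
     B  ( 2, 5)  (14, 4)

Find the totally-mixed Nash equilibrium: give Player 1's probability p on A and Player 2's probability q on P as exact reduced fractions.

P1 indiff ⇒ q·4+(1-q)·0 = q·2+(1-q)·14 ⇒ q(2) = (1-q)(14) ⇒ q = 7/8
P2 indiff ⇒ p·7+(1-p)·5 = p·8+(1-p)·4 ⇒ p(-1) = (1-p)(-1) ⇒ p = 1/2

P1 mixes 1/2 on A; P2 mixes 7/8 on P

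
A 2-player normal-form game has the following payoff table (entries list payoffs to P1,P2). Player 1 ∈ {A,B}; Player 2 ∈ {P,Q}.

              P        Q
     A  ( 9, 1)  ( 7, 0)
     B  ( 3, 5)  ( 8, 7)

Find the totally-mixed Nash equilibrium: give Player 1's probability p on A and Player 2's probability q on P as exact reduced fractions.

(p,q) = (2/3, 1/7)

P1 indiff ⇒ q·9+(1-q)·7 = q·3+(1-q)·8 ⇒ q(6) = (1-q)(1) ⇒ q = 1/7
P2 indiff ⇒ p·1+(1-p)·5 = p·0+(1-p)·7 ⇒ p(1) = (1-p)(2) ⇒ p = 2/3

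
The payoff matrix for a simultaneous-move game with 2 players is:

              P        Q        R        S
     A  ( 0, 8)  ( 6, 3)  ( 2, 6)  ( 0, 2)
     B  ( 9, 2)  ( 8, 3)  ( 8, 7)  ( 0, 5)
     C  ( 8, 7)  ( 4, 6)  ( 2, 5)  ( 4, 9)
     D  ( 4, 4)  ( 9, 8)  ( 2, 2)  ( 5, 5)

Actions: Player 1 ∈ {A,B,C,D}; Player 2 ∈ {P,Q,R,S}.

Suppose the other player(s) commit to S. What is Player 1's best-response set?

P1 best: {D}

u_1(A vs S) = 0
u_1(B vs S) = 0
u_1(C vs S) = 4
u_1(D vs S) = 5
max payoff 5 at {D}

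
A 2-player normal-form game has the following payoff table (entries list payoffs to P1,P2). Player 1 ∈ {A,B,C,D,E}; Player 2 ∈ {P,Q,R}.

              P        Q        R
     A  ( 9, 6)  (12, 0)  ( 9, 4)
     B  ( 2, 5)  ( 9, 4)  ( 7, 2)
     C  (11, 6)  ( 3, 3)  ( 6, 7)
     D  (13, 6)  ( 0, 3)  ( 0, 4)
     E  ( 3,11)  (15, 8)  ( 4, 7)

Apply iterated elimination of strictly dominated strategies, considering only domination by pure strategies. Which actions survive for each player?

P1 drop B (A beats it: P:9>2 Q:12>9 R:9>7)
P2 drop Q (P beats it: A:6>0 C:6>3 D:6>3 E:11>8)
P1 drop E (A beats it: P:9>3 R:9>4)
P1→{A,C,D} P2→{P,R}

IESDS → P1:{A,C,D} P2:{P,R}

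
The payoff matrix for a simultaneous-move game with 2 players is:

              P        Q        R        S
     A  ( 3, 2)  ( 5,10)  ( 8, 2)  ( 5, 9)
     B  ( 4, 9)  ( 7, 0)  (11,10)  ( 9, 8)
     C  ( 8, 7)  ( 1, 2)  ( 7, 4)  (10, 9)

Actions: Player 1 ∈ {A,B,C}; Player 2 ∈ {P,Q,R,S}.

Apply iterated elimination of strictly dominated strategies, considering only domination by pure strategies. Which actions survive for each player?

P1 drop A (B beats it: P:4>3 Q:7>5 R:11>8 S:9>5)
P2 drop Q (P beats it: B:9>0 C:7>2)
P1→{B,C} P2→{P,R,S}

Remaining: P1:{B,C} P2:{P,R,S}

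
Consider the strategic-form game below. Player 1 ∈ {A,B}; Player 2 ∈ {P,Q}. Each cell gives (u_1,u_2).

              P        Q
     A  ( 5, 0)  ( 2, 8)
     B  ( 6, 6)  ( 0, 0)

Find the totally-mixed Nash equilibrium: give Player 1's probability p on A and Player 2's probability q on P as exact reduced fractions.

p=3/7, q=2/3

P1 indiff ⇒ q·5+(1-q)·2 = q·6+(1-q)·0 ⇒ q(-1) = (1-q)(-2) ⇒ q = 2/3
P2 indiff ⇒ p·0+(1-p)·6 = p·8+(1-p)·0 ⇒ p(-8) = (1-p)(-6) ⇒ p = 3/7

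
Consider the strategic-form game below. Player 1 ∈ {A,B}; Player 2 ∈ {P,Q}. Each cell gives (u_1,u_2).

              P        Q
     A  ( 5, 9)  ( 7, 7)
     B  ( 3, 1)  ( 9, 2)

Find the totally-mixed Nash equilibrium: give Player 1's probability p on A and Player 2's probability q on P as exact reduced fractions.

P1 indiff ⇒ q·5+(1-q)·7 = q·3+(1-q)·9 ⇒ q(2) = (1-q)(2) ⇒ q = 1/2
P2 indiff ⇒ p·9+(1-p)·1 = p·7+(1-p)·2 ⇒ p(2) = (1-p)(1) ⇒ p = 1/3

p=1/3, q=1/2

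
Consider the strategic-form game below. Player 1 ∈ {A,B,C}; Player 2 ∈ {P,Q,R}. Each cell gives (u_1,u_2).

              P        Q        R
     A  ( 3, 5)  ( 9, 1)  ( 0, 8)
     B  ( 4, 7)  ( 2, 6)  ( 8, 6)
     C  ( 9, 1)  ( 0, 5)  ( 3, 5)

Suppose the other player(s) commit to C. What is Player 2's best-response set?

argmax u_2 = {Q,R}

u_2(P vs C) = 1
u_2(Q vs C) = 5
u_2(R vs C) = 5
max payoff 5 at {Q,R}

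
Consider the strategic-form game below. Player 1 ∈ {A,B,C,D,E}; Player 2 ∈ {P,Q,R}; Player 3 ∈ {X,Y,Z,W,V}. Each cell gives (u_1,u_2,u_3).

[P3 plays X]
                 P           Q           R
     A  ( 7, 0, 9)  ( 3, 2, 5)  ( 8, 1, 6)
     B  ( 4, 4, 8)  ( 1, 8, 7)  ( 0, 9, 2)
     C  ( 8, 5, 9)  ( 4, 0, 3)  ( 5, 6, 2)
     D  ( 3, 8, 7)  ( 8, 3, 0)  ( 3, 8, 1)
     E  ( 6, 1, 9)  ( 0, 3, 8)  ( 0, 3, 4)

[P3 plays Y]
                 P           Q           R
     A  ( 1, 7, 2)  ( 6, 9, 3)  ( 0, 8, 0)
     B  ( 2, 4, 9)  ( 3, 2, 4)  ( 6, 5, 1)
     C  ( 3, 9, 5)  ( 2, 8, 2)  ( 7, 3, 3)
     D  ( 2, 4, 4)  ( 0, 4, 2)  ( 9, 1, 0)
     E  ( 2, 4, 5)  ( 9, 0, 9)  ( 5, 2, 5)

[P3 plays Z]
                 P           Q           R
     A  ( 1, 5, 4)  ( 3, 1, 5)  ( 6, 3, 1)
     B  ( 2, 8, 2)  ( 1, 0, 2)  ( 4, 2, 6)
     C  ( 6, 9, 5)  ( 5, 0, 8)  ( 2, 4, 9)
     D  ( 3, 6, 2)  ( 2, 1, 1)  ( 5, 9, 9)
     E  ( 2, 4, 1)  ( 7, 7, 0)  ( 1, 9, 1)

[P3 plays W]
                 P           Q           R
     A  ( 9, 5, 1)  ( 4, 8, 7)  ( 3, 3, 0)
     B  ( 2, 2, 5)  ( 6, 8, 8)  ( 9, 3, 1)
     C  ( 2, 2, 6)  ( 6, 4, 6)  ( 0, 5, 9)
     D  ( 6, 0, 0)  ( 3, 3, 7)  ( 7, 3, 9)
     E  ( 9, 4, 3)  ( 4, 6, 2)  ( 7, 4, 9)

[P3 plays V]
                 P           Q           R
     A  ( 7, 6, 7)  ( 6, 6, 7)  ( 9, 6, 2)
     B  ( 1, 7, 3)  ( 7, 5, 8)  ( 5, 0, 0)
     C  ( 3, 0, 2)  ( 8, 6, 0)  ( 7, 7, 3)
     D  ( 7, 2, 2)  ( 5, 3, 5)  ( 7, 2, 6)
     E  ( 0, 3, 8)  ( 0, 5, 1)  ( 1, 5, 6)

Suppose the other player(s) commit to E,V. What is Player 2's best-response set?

u_2(P vs E,V) = 3
u_2(Q vs E,V) = 5
u_2(R vs E,V) = 5
max payoff 5 at {Q,R}

P2 best: {Q,R}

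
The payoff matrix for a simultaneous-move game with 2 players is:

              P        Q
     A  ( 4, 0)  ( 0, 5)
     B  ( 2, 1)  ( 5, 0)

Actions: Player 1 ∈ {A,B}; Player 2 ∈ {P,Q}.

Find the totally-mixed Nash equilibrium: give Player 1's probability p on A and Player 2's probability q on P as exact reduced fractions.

P1 indiff ⇒ q·4+(1-q)·0 = q·2+(1-q)·5 ⇒ q(2) = (1-q)(5) ⇒ q = 5/7
P2 indiff ⇒ p·0+(1-p)·1 = p·5+(1-p)·0 ⇒ p(-5) = (1-p)(-1) ⇒ p = 1/6

(p,q) = (1/6, 5/7)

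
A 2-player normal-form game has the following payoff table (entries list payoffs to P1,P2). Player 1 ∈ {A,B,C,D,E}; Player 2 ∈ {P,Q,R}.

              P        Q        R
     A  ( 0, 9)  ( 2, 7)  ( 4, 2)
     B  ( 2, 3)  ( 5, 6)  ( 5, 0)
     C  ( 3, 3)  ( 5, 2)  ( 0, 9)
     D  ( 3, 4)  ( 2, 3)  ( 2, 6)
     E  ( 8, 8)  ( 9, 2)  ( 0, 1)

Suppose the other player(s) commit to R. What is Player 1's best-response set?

P1 best: {B}

u_1(A vs R) = 4
u_1(B vs R) = 5
u_1(C vs R) = 0
u_1(D vs R) = 2
u_1(E vs R) = 0
max payoff 5 at {B}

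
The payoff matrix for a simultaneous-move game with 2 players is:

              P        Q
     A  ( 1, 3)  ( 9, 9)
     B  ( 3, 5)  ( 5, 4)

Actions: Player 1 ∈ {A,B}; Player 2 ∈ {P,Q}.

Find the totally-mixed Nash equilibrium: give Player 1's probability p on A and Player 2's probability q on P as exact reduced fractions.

P1 indiff ⇒ q·1+(1-q)·9 = q·3+(1-q)·5 ⇒ q(-2) = (1-q)(-4) ⇒ q = 2/3
P2 indiff ⇒ p·3+(1-p)·5 = p·9+(1-p)·4 ⇒ p(-6) = (1-p)(-1) ⇒ p = 1/7

p=1/7, q=2/3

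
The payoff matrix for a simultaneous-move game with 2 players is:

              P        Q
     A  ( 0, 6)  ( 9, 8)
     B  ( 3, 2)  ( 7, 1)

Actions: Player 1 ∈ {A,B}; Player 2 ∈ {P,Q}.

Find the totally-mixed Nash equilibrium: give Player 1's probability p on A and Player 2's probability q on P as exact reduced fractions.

(p,q) = (1/3, 2/5)

P1 indiff ⇒ q·0+(1-q)·9 = q·3+(1-q)·7 ⇒ q(-3) = (1-q)(-2) ⇒ q = 2/5
P2 indiff ⇒ p·6+(1-p)·2 = p·8+(1-p)·1 ⇒ p(-2) = (1-p)(-1) ⇒ p = 1/3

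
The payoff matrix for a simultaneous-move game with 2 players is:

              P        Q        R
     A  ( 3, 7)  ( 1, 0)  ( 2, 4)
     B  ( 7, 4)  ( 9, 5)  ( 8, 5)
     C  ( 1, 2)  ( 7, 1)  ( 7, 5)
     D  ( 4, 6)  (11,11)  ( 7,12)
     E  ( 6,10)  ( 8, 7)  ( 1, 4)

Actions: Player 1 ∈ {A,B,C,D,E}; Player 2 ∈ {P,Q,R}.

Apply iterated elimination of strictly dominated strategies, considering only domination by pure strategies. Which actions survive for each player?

P1 drop A (B beats it: P:7>3 Q:9>1 R:8>2)
P1 drop C (B beats it: P:7>1 Q:9>7 R:8>7)
P1 drop E (B beats it: P:7>6 Q:9>8 R:8>1)
P2 drop P (Q beats it: B:5>4 D:11>6)
P1→{B,D} P2→{Q,R}

Survivors P1:{B,D} P2:{Q,R}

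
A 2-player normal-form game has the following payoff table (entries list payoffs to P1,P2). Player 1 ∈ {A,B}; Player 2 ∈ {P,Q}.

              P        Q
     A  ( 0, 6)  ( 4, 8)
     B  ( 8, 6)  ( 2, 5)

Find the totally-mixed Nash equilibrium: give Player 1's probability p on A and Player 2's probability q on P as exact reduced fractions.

P1 mixes 1/3 on A; P2 mixes 1/5 on P

P1 indiff ⇒ q·0+(1-q)·4 = q·8+(1-q)·2 ⇒ q(-8) = (1-q)(-2) ⇒ q = 1/5
P2 indiff ⇒ p·6+(1-p)·6 = p·8+(1-p)·5 ⇒ p(-2) = (1-p)(-1) ⇒ p = 1/3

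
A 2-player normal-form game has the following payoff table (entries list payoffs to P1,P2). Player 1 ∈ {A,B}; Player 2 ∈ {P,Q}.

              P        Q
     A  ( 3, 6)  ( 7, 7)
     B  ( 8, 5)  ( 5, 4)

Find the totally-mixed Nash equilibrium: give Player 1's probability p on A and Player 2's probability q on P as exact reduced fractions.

p=1/2, q=2/7

P1 indiff ⇒ q·3+(1-q)·7 = q·8+(1-q)·5 ⇒ q(-5) = (1-q)(-2) ⇒ q = 2/7
P2 indiff ⇒ p·6+(1-p)·5 = p·7+(1-p)·4 ⇒ p(-1) = (1-p)(-1) ⇒ p = 1/2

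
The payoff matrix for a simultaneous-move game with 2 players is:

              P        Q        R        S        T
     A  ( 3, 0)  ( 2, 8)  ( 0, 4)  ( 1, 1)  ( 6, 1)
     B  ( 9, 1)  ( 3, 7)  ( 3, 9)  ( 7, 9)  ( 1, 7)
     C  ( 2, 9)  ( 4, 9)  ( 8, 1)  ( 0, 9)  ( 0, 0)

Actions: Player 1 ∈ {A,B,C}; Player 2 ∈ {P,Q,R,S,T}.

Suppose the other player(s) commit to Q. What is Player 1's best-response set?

P1 best: {C}

u_1(A vs Q) = 2
u_1(B vs Q) = 3
u_1(C vs Q) = 4
max payoff 4 at {C}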